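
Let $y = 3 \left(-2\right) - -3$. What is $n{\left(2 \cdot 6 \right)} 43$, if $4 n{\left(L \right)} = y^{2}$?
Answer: $\frac{387}{4} \approx 96.75$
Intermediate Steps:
$y = -3$ ($y = -6 + 3 = -3$)
$n{\left(L \right)} = \frac{9}{4}$ ($n{\left(L \right)} = \frac{\left(-3\right)^{2}}{4} = \frac{1}{4} \cdot 9 = \frac{9}{4}$)
$n{\left(2 \cdot 6 \right)} 43 = \frac{9}{4} \cdot 43 = \frac{387}{4}$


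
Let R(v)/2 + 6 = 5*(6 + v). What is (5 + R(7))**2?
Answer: 15129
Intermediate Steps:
R(v) = 48 + 10*v (R(v) = -12 + 2*(5*(6 + v)) = -12 + 2*(30 + 5*v) = -12 + (60 + 10*v) = 48 + 10*v)
(5 + R(7))**2 = (5 + (48 + 10*7))**2 = (5 + (48 + 70))**2 = (5 + 118)**2 = 123**2 = 15129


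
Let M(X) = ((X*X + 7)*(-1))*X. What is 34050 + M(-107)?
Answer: 1259842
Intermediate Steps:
M(X) = X*(-7 - X**2) (M(X) = ((X**2 + 7)*(-1))*X = ((7 + X**2)*(-1))*X = (-7 - X**2)*X = X*(-7 - X**2))
34050 + M(-107) = 34050 - 1*(-107)*(7 + (-107)**2) = 34050 - 1*(-107)*(7 + 11449) = 34050 - 1*(-107)*11456 = 34050 + 1225792 = 1259842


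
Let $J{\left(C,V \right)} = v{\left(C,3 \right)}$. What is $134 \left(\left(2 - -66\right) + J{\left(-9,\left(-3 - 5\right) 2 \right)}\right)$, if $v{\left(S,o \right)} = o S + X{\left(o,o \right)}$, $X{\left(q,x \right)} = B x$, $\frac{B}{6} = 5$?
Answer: $17554$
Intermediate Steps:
$B = 30$ ($B = 6 \cdot 5 = 30$)
$X{\left(q,x \right)} = 30 x$
$v{\left(S,o \right)} = 30 o + S o$ ($v{\left(S,o \right)} = o S + 30 o = S o + 30 o = 30 o + S o$)
$J{\left(C,V \right)} = 90 + 3 C$ ($J{\left(C,V \right)} = 3 \left(30 + C\right) = 90 + 3 C$)
$134 \left(\left(2 - -66\right) + J{\left(-9,\left(-3 - 5\right) 2 \right)}\right) = 134 \left(\left(2 - -66\right) + \left(90 + 3 \left(-9\right)\right)\right) = 134 \left(\left(2 + 66\right) + \left(90 - 27\right)\right) = 134 \left(68 + 63\right) = 134 \cdot 131 = 17554$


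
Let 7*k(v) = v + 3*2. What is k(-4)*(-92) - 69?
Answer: -667/7 ≈ -95.286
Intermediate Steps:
k(v) = 6/7 + v/7 (k(v) = (v + 3*2)/7 = (v + 6)/7 = (6 + v)/7 = 6/7 + v/7)
k(-4)*(-92) - 69 = (6/7 + (⅐)*(-4))*(-92) - 69 = (6/7 - 4/7)*(-92) - 69 = (2/7)*(-92) - 69 = -184/7 - 69 = -667/7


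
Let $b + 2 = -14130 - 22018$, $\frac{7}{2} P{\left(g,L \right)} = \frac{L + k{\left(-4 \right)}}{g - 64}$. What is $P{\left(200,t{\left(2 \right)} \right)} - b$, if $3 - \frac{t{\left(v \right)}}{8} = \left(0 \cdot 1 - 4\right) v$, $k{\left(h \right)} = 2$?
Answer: $\frac{8603745}{238} \approx 36150.0$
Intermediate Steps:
$t{\left(v \right)} = 24 + 32 v$ ($t{\left(v \right)} = 24 - 8 \left(0 \cdot 1 - 4\right) v = 24 - 8 \left(0 - 4\right) v = 24 - 8 \left(- 4 v\right) = 24 + 32 v$)
$P{\left(g,L \right)} = \frac{2 \left(2 + L\right)}{7 \left(-64 + g\right)}$ ($P{\left(g,L \right)} = \frac{2 \frac{L + 2}{g - 64}}{7} = \frac{2 \frac{2 + L}{-64 + g}}{7} = \frac{2 \left(2 + L\right)}{7 \left(-64 + g\right)}$)
$b = -36150$ ($b = -2 - 36148 = -36150$)
$P{\left(200,t{\left(2 \right)} \right)} - b = \frac{2 \left(2 + \left(24 + 32 \cdot 2\right)\right)}{7 \left(-64 + 200\right)} - -36150 = \frac{2 \left(2 + \left(24 + 64\right)\right)}{7 \cdot 136} + 36150 = \frac{2}{7} \cdot \frac{1}{136} \left(2 + 88\right) + 36150 = \frac{2}{7} \cdot \frac{1}{136} \cdot 90 + 36150 = \frac{45}{238} + 36150 = \frac{8603745}{238}$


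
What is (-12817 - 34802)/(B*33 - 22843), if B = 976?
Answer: -47619/9365 ≈ -5.0848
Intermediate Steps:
(-12817 - 34802)/(B*33 - 22843) = (-12817 - 34802)/(976*33 - 22843) = -47619/(32208 - 22843) = -47619/9365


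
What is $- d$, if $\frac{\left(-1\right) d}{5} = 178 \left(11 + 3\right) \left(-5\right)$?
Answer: $-62300$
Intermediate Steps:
$d = 62300$ ($d = - 5 \cdot 178 \left(11 + 3\right) \left(-5\right) = - 5 \cdot 178 \cdot 14 \left(-5\right) = - 5 \cdot 178 \left(-70\right) = \left(-5\right) \left(-12460\right) = 62300$)
$- d = \left(-1\right) 62300 = -62300$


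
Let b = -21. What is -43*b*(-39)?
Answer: -35217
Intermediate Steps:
-43*b*(-39) = -43*(-21)*(-39) = 903*(-39) = -35217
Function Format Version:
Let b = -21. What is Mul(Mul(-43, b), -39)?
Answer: -35217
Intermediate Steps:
Mul(Mul(-43, b), -39) = Mul(Mul(-43, -21), -39) = Mul(903, -39) = -35217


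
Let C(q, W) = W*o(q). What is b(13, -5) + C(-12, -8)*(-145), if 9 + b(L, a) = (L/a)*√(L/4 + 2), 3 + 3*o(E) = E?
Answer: -5809 - 13*√21/10 ≈ -5815.0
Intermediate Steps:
o(E) = -1 + E/3
C(q, W) = W*(-1 + q/3)
b(L, a) = -9 + L*√(2 + L/4)/a (b(L, a) = -9 + (L/a)*√(L/4 + 2) = -9 + (L/a)*√(2 + L/4) = -9 + L*√(2 + L/4)/a)
b(13, -5) + C(-12, -8)*(-145) = (-9 + (½)*13*√(8 + 13)/(-5)) + ((⅓)*(-8)*(-3 - 12))*(-145) = (-9 + (½)*13*(-⅕)*√21) + ((⅓)*(-8)*(-15))*(-145) = (-9 - 13*√21/10) + 40*(-145) = (-9 - 13*√21/10) - 5800 = -5809 - 13*√21/10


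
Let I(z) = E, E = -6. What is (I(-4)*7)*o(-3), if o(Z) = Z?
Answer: 126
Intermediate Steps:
I(z) = -6
(I(-4)*7)*o(-3) = -6*7*(-3) = -42*(-3) = 126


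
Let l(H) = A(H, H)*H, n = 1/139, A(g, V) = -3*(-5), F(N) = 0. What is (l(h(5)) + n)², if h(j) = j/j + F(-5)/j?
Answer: 4351396/19321 ≈ 225.22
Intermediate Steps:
A(g, V) = 15
h(j) = 1 (h(j) = j/j + 0/j = 1 + 0 = 1)
n = 1/139 ≈ 0.0071942
l(H) = 15*H
(l(h(5)) + n)² = (15*1 + 1/139)² = (15 + 1/139)² = (2086/139)² = 4351396/19321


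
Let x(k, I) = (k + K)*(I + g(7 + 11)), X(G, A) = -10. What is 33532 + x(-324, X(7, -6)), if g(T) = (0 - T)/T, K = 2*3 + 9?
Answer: 36931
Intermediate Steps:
K = 15 (K = 6 + 9 = 15)
g(T) = -1 (g(T) = (-T)/T = -1)
x(k, I) = (-1 + I)*(15 + k) (x(k, I) = (k + 15)*(I - 1) = (15 + k)*(-1 + I) = (-1 + I)*(15 + k))
33532 + x(-324, X(7, -6)) = 33532 + (-15 - 1*(-324) + 15*(-10) - 10*(-324)) = 33532 + (-15 + 324 - 150 + 3240) = 33532 + 3399 = 36931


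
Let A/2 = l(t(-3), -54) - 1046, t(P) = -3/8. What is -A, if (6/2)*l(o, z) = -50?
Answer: 6376/3 ≈ 2125.3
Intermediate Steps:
t(P) = -3/8 (t(P) = -3*⅛ = -3/8)
l(o, z) = -50/3 (l(o, z) = (⅓)*(-50) = -50/3)
A = -6376/3 (A = 2*(-50/3 - 1046) = 2*(-3188/3) = -6376/3 ≈ -2125.3)
-A = -1*(-6376/3) = 6376/3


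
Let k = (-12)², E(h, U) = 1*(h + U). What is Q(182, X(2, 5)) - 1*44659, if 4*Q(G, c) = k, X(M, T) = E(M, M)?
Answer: -44623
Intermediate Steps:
E(h, U) = U + h (E(h, U) = 1*(U + h) = U + h)
X(M, T) = 2*M (X(M, T) = M + M = 2*M)
k = 144
Q(G, c) = 36 (Q(G, c) = (¼)*144 = 36)
Q(182, X(2, 5)) - 1*44659 = 36 - 1*44659 = 36 - 44659 = -44623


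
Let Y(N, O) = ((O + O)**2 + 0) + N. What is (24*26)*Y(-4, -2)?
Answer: 7488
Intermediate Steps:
Y(N, O) = N + 4*O**2 (Y(N, O) = ((2*O)**2 + 0) + N = (4*O**2 + 0) + N = 4*O**2 + N = N + 4*O**2)
(24*26)*Y(-4, -2) = (24*26)*(-4 + 4*(-2)**2) = 624*(-4 + 4*4) = 624*(-4 + 16) = 624*12 = 7488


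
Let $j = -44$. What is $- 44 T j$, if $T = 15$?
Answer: $29040$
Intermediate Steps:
$- 44 T j = \left(-44\right) 15 \left(-44\right) = \left(-660\right) \left(-44\right) = 29040$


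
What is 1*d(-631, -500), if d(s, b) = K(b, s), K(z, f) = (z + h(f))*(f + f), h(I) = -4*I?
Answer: -2554288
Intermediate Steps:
K(z, f) = 2*f*(z - 4*f) (K(z, f) = (z - 4*f)*(f + f) = (z - 4*f)*(2*f) = 2*f*(z - 4*f))
d(s, b) = 2*s*(b - 4*s)
1*d(-631, -500) = 1*(2*(-631)*(-500 - 4*(-631))) = 1*(2*(-631)*(-500 + 2524)) = 1*(2*(-631)*2024) = 1*(-2554288) = -2554288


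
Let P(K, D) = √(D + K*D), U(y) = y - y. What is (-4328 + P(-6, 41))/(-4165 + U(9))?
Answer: 4328/4165 - I*√205/4165 ≈ 1.0391 - 0.0034377*I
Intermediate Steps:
U(y) = 0
P(K, D) = √(D + D*K)
(-4328 + P(-6, 41))/(-4165 + U(9)) = (-4328 + √(41*(1 - 6)))/(-4165 + 0) = (-4328 + √(41*(-5)))/(-4165) = (-4328 + √(-205))*(-1/4165) = (-4328 + I*√205)*(-1/4165) = 4328/4165 - I*√205/4165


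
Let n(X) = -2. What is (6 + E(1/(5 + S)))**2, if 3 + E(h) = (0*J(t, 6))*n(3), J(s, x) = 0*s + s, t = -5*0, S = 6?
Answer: 9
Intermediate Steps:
t = 0
J(s, x) = s (J(s, x) = 0 + s = s)
E(h) = -3 (E(h) = -3 + (0*0)*(-2) = -3 + 0*(-2) = -3 + 0 = -3)
(6 + E(1/(5 + S)))**2 = (6 - 3)**2 = 3**2 = 9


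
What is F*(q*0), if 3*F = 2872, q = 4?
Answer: 0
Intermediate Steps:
F = 2872/3 (F = (⅓)*2872 = 2872/3 ≈ 957.33)
F*(q*0) = 2872*(4*0)/3 = (2872/3)*0 = 0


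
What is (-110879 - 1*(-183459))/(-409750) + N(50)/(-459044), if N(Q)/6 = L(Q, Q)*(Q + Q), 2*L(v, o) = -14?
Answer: -789911588/4702331975 ≈ -0.16798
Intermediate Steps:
L(v, o) = -7 (L(v, o) = (½)*(-14) = -7)
N(Q) = -84*Q (N(Q) = 6*(-7*(Q + Q)) = 6*(-14*Q) = -84*Q)
(-110879 - 1*(-183459))/(-409750) + N(50)/(-459044) = (-110879 - 1*(-183459))/(-409750) - 84*50/(-459044) = (-110879 + 183459)*(-1/409750) - 4200*(-1/459044) = 72580*(-1/409750) + 1050/114761 = -7258/40975 + 1050/114761 = -789911588/4702331975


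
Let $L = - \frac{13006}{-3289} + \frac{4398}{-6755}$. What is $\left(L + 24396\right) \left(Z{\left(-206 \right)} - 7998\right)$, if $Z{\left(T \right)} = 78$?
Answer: $- \frac{78060107480832}{403949} \approx -1.9324 \cdot 10^{8}$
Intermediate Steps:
$L = \frac{73390508}{22217195}$ ($L = \left(-13006\right) \left(- \frac{1}{3289}\right) + 4398 \left(- \frac{1}{6755}\right) = \frac{13006}{3289} - \frac{4398}{6755} = \frac{73390508}{22217195} \approx 3.3033$)
$\left(L + 24396\right) \left(Z{\left(-206 \right)} - 7998\right) = \left(\frac{73390508}{22217195} + 24396\right) \left(78 - 7998\right) = \frac{542084079728}{22217195} \left(-7920\right) = - \frac{78060107480832}{403949}$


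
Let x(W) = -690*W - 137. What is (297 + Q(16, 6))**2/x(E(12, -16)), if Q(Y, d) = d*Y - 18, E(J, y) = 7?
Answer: -140625/4967 ≈ -28.312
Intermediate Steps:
x(W) = -137 - 690*W
Q(Y, d) = -18 + Y*d (Q(Y, d) = Y*d - 18 = -18 + Y*d)
(297 + Q(16, 6))**2/x(E(12, -16)) = (297 + (-18 + 16*6))**2/(-137 - 690*7) = (297 + (-18 + 96))**2/(-137 - 4830) = (297 + 78)**2/(-4967) = 375**2*(-1/4967) = 140625*(-1/4967) = -140625/4967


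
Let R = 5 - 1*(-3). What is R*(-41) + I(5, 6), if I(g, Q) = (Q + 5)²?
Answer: -207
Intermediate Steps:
R = 8 (R = 5 + 3 = 8)
I(g, Q) = (5 + Q)²
R*(-41) + I(5, 6) = 8*(-41) + (5 + 6)² = -328 + 11² = -328 + 121 = -207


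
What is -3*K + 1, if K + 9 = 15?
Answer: -17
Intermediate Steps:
K = 6 (K = -9 + 15 = 6)
-3*K + 1 = -3*6 + 1 = -18 + 1 = -17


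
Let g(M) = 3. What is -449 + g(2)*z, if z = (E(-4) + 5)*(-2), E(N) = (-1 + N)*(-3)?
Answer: -569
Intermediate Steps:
E(N) = 3 - 3*N
z = -40 (z = ((3 - 3*(-4)) + 5)*(-2) = ((3 + 12) + 5)*(-2) = (15 + 5)*(-2) = 20*(-2) = -40)
-449 + g(2)*z = -449 + 3*(-40) = -449 - 120 = -569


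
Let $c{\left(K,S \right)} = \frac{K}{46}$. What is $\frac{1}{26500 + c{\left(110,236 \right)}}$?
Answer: $\frac{23}{609555} \approx 3.7732 \cdot 10^{-5}$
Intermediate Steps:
$c{\left(K,S \right)} = \frac{K}{46}$ ($c{\left(K,S \right)} = K \frac{1}{46} = \frac{K}{46}$)
$\frac{1}{26500 + c{\left(110,236 \right)}} = \frac{1}{26500 + \frac{1}{46} \cdot 110} = \frac{1}{26500 + \frac{55}{23}} = \frac{1}{\frac{609555}{23}} = \frac{23}{609555}$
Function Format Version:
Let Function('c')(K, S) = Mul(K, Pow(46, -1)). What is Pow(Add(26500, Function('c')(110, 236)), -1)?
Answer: Rational(23, 609555) ≈ 3.7732e-5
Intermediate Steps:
Function('c')(K, S) = Mul(Rational(1, 46), K) (Function('c')(K, S) = Mul(K, Rational(1, 46)) = Mul(Rational(1, 46), K))
Pow(Add(26500, Function('c')(110, 236)), -1) = Pow(Add(26500, Mul(Rational(1, 46), 110)), -1) = Pow(Add(26500, Rational(55, 23)), -1) = Pow(Rational(609555, 23), -1) = Rational(23, 609555)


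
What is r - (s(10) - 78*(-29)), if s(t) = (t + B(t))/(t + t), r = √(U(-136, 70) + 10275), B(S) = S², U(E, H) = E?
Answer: -4535/2 + √10139 ≈ -2166.8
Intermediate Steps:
r = √10139 (r = √(-136 + 10275) = √10139 ≈ 100.69)
s(t) = (t + t²)/(2*t) (s(t) = (t + t²)/(t + t) = (t + t²)/((2*t)) = (t + t²)*(1/(2*t)) = (t + t²)/(2*t))
r - (s(10) - 78*(-29)) = √10139 - ((½ + (½)*10) - 78*(-29)) = √10139 - ((½ + 5) + 2262) = √10139 - (11/2 + 2262) = √10139 - 1*4535/2 = √10139 - 4535/2 = -4535/2 + √10139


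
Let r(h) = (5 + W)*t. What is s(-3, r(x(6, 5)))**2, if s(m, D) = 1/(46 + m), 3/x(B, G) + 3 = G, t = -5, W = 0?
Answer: 1/1849 ≈ 0.00054083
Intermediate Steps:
x(B, G) = 3/(-3 + G)
r(h) = -25 (r(h) = (5 + 0)*(-5) = 5*(-5) = -25)
s(-3, r(x(6, 5)))**2 = (1/(46 - 3))**2 = (1/43)**2 = 1/1849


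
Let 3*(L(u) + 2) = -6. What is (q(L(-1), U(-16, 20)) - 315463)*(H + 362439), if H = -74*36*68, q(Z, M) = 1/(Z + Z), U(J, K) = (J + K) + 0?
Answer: -457514908335/8 ≈ -5.7189e+10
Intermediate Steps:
L(u) = -4 (L(u) = -2 + (⅓)*(-6) = -2 - 2 = -4)
U(J, K) = J + K
q(Z, M) = 1/(2*Z)
H = -181152 (H = -2664*68 = -181152)
(q(L(-1), U(-16, 20)) - 315463)*(H + 362439) = ((½)/(-4) - 315463)*(-181152 + 362439) = ((½)*(-¼) - 315463)*181287 = (-⅛ - 315463)*181287 = -2523705/8*181287 = -457514908335/8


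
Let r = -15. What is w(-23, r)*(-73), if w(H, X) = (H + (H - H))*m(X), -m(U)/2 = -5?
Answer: 16790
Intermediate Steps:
m(U) = 10 (m(U) = -2*(-5) = 10)
w(H, X) = 10*H (w(H, X) = (H + (H - H))*10 = (H + 0)*10 = H*10 = 10*H)
w(-23, r)*(-73) = (10*(-23))*(-73) = -230*(-73) = 16790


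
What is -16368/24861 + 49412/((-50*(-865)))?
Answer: 86752622/179206375 ≈ 0.48409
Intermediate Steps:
-16368/24861 + 49412/((-50*(-865))) = -16368*1/24861 + 49412/43250 = -5456/8287 + 49412*(1/43250) = -5456/8287 + 24706/21625 = 86752622/179206375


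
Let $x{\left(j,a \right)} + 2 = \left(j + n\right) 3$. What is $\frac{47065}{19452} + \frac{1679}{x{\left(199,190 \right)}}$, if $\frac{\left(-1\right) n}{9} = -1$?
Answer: $\frac{30967169}{6049572} \approx 5.1189$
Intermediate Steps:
$n = 9$ ($n = \left(-9\right) \left(-1\right) = 9$)
$x{\left(j,a \right)} = 25 + 3 j$ ($x{\left(j,a \right)} = -2 + \left(j + 9\right) 3 = -2 + \left(9 + j\right) 3 = -2 + \left(27 + 3 j\right) = 25 + 3 j$)
$\frac{47065}{19452} + \frac{1679}{x{\left(199,190 \right)}} = \frac{47065}{19452} + \frac{1679}{25 + 3 \cdot 199} = 47065 \cdot \frac{1}{19452} + \frac{1679}{25 + 597} = \frac{47065}{19452} + \frac{1679}{622} = \frac{30967169}{6049572}$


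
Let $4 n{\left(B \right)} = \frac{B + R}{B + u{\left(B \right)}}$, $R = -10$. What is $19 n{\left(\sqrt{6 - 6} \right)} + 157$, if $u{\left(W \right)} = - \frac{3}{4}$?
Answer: $\frac{661}{3} \approx 220.33$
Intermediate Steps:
$u{\left(W \right)} = - \frac{3}{4}$ ($u{\left(W \right)} = \left(-3\right) \frac{1}{4} = - \frac{3}{4}$)
$n{\left(B \right)} = \frac{-10 + B}{4 \left(- \frac{3}{4} + B\right)}$ ($n{\left(B \right)} = \frac{\frac{1}{B - \frac{3}{4}} \left(B - 10\right)}{4} = \frac{\frac{1}{- \frac{3}{4} + B} \left(-10 + B\right)}{4} = \frac{-10 + B}{4 \left(- \frac{3}{4} + B\right)}$)
$19 n{\left(\sqrt{6 - 6} \right)} + 157 = 19 \frac{-10 + \sqrt{6 - 6}}{-3 + 4 \sqrt{6 - 6}} + 157 = 19 \frac{-10 + \sqrt{0}}{-3 + 4 \sqrt{0}} + 157 = 19 \frac{-10 + 0}{-3 + 4 \cdot 0} + 157 = 19 \frac{1}{-3 + 0} \left(-10\right) + 157 = 19 \frac{1}{-3} \left(-10\right) + 157 = 19 \left(\left(- \frac{1}{3}\right) \left(-10\right)\right) + 157 = 19 \cdot \frac{10}{3} + 157 = \frac{190}{3} + 157 = \frac{661}{3}$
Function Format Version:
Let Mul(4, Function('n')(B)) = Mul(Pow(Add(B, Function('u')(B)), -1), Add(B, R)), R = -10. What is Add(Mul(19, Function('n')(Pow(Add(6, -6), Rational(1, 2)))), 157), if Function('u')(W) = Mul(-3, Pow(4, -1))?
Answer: Rational(661, 3) ≈ 220.33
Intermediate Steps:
Function('u')(W) = Rational(-3, 4) (Function('u')(W) = Mul(-3, Rational(1, 4)) = Rational(-3, 4))
Function('n')(B) = Mul(Rational(1, 4), Pow(Add(Rational(-3, 4), B), -1), Add(-10, B)) (Function('n')(B) = Mul(Rational(1, 4), Mul(Pow(Add(B, Rational(-3, 4)), -1), Add(B, -10))) = Mul(Rational(1, 4), Mul(Pow(Add(Rational(-3, 4), B), -1), Add(-10, B))) = Mul(Rational(1, 4), Pow(Add(Rational(-3, 4), B), -1), Add(-10, B)))
Add(Mul(19, Function('n')(Pow(Add(6, -6), Rational(1, 2)))), 157) = Add(Mul(19, Mul(Pow(Add(-3, Mul(4, Pow(Add(6, -6), Rational(1, 2)))), -1), Add(-10, Pow(Add(6, -6), Rational(1, 2))))), 157) = Add(Mul(19, Mul(Pow(Add(-3, Mul(4, Pow(0, Rational(1, 2)))), -1), Add(-10, Pow(0, Rational(1, 2))))), 157) = Add(Mul(19, Mul(Pow(Add(-3, Mul(4, 0)), -1), Add(-10, 0))), 157) = Add(Mul(19, Mul(Pow(Add(-3, 0), -1), -10)), 157) = Add(Mul(19, Mul(Pow(-3, -1), -10)), 157) = Add(Mul(19, Mul(Rational(-1, 3), -10)), 157) = Add(Mul(19, Rational(10, 3)), 157) = Add(Rational(190, 3), 157) = Rational(661, 3)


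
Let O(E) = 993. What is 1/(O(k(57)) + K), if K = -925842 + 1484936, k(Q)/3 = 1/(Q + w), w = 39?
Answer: 1/560087 ≈ 1.7854e-6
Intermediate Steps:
k(Q) = 3/(39 + Q) (k(Q) = 3/(Q + 39) = 3/(39 + Q))
K = 559094
1/(O(k(57)) + K) = 1/(993 + 559094) = 1/560087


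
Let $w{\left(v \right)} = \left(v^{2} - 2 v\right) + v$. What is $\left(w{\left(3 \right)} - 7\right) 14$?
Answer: $-14$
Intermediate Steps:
$w{\left(v \right)} = v^{2} - v$
$\left(w{\left(3 \right)} - 7\right) 14 = \left(3 \left(-1 + 3\right) - 7\right) 14 = \left(3 \cdot 2 - 7\right) 14 = \left(6 - 7\right) 14 = \left(-1\right) 14 = -14$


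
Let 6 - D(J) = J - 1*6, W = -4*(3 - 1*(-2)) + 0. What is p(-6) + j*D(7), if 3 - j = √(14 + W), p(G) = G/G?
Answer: 16 - 5*I*√6 ≈ 16.0 - 12.247*I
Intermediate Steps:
W = -20 (W = -4*(3 + 2) + 0 = -4*5 + 0 = -20 + 0 = -20)
D(J) = 12 - J (D(J) = 6 - (J - 1*6) = 6 - (J - 6) = 6 - (-6 + J) = 6 + (6 - J) = 12 - J)
p(G) = 1
j = 3 - I*√6 (j = 3 - √(14 - 20) = 3 - √(-6) = 3 - I*√6 ≈ 3.0 - 2.4495*I)
p(-6) + j*D(7) = 1 + (3 - I*√6)*(12 - 1*7) = 1 + (3 - I*√6)*(12 - 7) = 1 + (3 - I*√6)*5 = 1 + (15 - 5*I*√6) = 16 - 5*I*√6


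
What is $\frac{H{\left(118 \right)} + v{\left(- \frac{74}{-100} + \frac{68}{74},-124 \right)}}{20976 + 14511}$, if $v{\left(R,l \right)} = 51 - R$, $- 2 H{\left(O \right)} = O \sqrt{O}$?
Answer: $\frac{30427}{21883650} - \frac{59 \sqrt{118}}{35487} \approx -0.01667$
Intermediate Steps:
$H{\left(O \right)} = - \frac{O^{\frac{3}{2}}}{2}$ ($H{\left(O \right)} = - \frac{O \sqrt{O}}{2} = - \frac{O^{\frac{3}{2}}}{2}$)
$\frac{H{\left(118 \right)} + v{\left(- \frac{74}{-100} + \frac{68}{74},-124 \right)}}{20976 + 14511} = \frac{- \frac{118^{\frac{3}{2}}}{2} - \left(-51 + \frac{34}{37} + \frac{37}{50}\right)}{20976 + 14511} = \frac{- \frac{118 \sqrt{118}}{2} - \left(-51 + \frac{34}{37} + \frac{37}{50}\right)}{35487} = \left(- 59 \sqrt{118} + \left(51 - \left(\frac{37}{50} + \frac{34}{37}\right)\right)\right) \frac{1}{35487} = \left(- 59 \sqrt{118} + \left(51 - \frac{3069}{1850}\right)\right) \frac{1}{35487} = \left(- 59 \sqrt{118} + \frac{91281}{1850}\right) \frac{1}{35487} = \left(\frac{91281}{1850} - 59 \sqrt{118}\right) \frac{1}{35487} = \frac{30427}{21883650} - \frac{59 \sqrt{118}}{35487}$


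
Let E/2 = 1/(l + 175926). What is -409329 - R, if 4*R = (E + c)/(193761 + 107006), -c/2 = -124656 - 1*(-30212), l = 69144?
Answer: -60342460035209101/147417937380 ≈ -4.0933e+5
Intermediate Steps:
c = 188888 (c = -2*(-124656 - 1*(-30212)) = -2*(-124656 + 30212) = -2*(-94444) = 188888)
E = 1/122535 (E = 2/(69144 + 175926) = 2/245070 = 2*(1/245070) = 1/122535 ≈ 8.1609e-6)
R = 23145391081/147417937380 (R = ((1/122535 + 188888)/(193761 + 107006))/4 = ((23145391081/122535)/300767)/4 = ((23145391081/122535)*(1/300767))/4 = (¼)*(23145391081/36854484345) = 23145391081/147417937380 ≈ 0.15701)
-409329 - R = -409329 - 1*23145391081/147417937380 = -409329 - 23145391081/147417937380 = -60342460035209101/147417937380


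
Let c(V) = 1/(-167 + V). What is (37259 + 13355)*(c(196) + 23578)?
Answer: 34607980482/29 ≈ 1.1934e+9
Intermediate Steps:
(37259 + 13355)*(c(196) + 23578) = (37259 + 13355)*(1/(-167 + 196) + 23578) = 50614*(1/29 + 23578) = 50614*(683763/29) = 34607980482/29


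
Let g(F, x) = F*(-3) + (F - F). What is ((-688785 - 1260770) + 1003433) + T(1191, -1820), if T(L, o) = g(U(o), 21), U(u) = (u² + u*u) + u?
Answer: -20815062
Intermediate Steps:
U(u) = u + 2*u² (U(u) = (u² + u²) + u = 2*u² + u = u + 2*u²)
g(F, x) = -3*F (g(F, x) = -3*F + 0 = -3*F)
T(L, o) = -3*o*(1 + 2*o)
((-688785 - 1260770) + 1003433) + T(1191, -1820) = ((-688785 - 1260770) + 1003433) - 3*(-1820)*(1 + 2*(-1820)) = (-1949555 + 1003433) - 3*(-1820)*(1 - 3640) = -946122 - 3*(-1820)*(-3639) = -946122 - 19868940 = -20815062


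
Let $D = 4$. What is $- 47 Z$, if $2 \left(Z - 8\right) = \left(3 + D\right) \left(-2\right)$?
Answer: $-47$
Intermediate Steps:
$Z = 1$ ($Z = 8 + \frac{\left(3 + 4\right) \left(-2\right)}{2} = 8 + \frac{7 \left(-2\right)}{2} = 8 + \frac{1}{2} \left(-14\right) = 8 - 7 = 1$)
$- 47 Z = \left(-47\right) 1 = -47$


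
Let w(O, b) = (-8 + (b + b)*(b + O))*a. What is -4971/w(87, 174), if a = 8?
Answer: -4971/726560 ≈ -0.0068418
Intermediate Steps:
w(O, b) = -64 + 16*b*(O + b) (w(O, b) = (-8 + (b + b)*(b + O))*8 = (-8 + (2*b)*(O + b))*8 = (-8 + 2*b*(O + b))*8 = -64 + 16*b*(O + b))
-4971/w(87, 174) = -4971/(-64 + 16*174**2 + 16*87*174) = -4971/(-64 + 16*30276 + 242208) = -4971/(-64 + 484416 + 242208) = -4971/726560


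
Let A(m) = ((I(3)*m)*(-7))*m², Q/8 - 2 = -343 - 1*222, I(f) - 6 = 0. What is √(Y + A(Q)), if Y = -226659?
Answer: √3837464848029 ≈ 1.9589e+6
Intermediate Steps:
I(f) = 6 (I(f) = 6 + 0 = 6)
Q = -4504 (Q = 16 + 8*(-343 - 1*222) = 16 + 8*(-343 - 222) = 16 + 8*(-565) = 16 - 4520 = -4504)
A(m) = -42*m³ (A(m) = ((6*m)*(-7))*m² = (-42*m)*m² = -42*m³)
√(Y + A(Q)) = √(-226659 - 42*(-4504)³) = √(-226659 - 42*(-91368216064)) = √(-226659 + 3837465074688) = √3837464848029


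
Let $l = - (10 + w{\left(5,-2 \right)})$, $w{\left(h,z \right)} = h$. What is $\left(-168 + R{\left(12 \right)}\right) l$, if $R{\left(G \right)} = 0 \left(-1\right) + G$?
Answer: $2340$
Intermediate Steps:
$R{\left(G \right)} = G$ ($R{\left(G \right)} = 0 + G = G$)
$l = -15$ ($l = - (10 + 5) = \left(-1\right) 15 = -15$)
$\left(-168 + R{\left(12 \right)}\right) l = \left(-168 + 12\right) \left(-15\right) = \left(-156\right) \left(-15\right) = 2340$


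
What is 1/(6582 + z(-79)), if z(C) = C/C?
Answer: 1/6583 ≈ 0.00015191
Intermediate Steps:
z(C) = 1
1/(6582 + z(-79)) = 1/(6582 + 1) = 1/6583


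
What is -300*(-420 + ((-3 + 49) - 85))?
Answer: 137700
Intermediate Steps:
-300*(-420 + ((-3 + 49) - 85)) = -300*(-420 + (46 - 85)) = -300*(-420 - 39) = -300*(-459) = 137700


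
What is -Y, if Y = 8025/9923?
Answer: -8025/9923 ≈ -0.80873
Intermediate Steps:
Y = 8025/9923 (Y = 8025*(1/9923) = 8025/9923 ≈ 0.80873)
-Y = -1*8025/9923 = -8025/9923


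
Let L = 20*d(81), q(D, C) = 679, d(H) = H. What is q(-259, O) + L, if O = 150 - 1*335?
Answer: 2299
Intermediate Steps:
O = -185 (O = 150 - 335 = -185)
L = 1620 (L = 20*81 = 1620)
q(-259, O) + L = 679 + 1620 = 2299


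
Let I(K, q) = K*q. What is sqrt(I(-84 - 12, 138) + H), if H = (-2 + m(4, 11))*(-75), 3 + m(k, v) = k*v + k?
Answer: 17*I*sqrt(57) ≈ 128.35*I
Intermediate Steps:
m(k, v) = -3 + k + k*v (m(k, v) = -3 + (k*v + k) = -3 + (k + k*v) = -3 + k + k*v)
H = -3225 (H = (-2 + (-3 + 4 + 4*11))*(-75) = (-2 + (-3 + 4 + 44))*(-75) = (-2 + 45)*(-75) = 43*(-75) = -3225)
sqrt(I(-84 - 12, 138) + H) = sqrt((-84 - 12)*138 - 3225) = sqrt(-96*138 - 3225) = sqrt(-13248 - 3225) = sqrt(-16473) = 17*I*sqrt(57)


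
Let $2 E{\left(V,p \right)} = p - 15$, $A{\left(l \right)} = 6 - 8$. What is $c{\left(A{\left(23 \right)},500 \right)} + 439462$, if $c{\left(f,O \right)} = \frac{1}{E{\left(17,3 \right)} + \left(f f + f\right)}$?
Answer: $\frac{1757847}{4} \approx 4.3946 \cdot 10^{5}$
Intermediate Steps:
$A{\left(l \right)} = -2$ ($A{\left(l \right)} = 6 - 8 = -2$)
$E{\left(V,p \right)} = - \frac{15}{2} + \frac{p}{2}$ ($E{\left(V,p \right)} = \frac{p - 15}{2} = \frac{-15 + p}{2} = - \frac{15}{2} + \frac{p}{2}$)
$c{\left(f,O \right)} = \frac{1}{-6 + f + f^{2}}$ ($c{\left(f,O \right)} = \frac{1}{\left(- \frac{15}{2} + \frac{1}{2} \cdot 3\right) + \left(f f + f\right)} = \frac{1}{\left(- \frac{15}{2} + \frac{3}{2}\right) + \left(f^{2} + f\right)} = \frac{1}{-6 + \left(f + f^{2}\right)} = \frac{1}{-6 + f + f^{2}}$)
$c{\left(A{\left(23 \right)},500 \right)} + 439462 = \frac{1}{-6 - 2 + \left(-2\right)^{2}} + 439462 = \frac{1}{-6 - 2 + 4} + 439462 = \frac{1}{-4} + 439462 = - \frac{1}{4} + 439462 = \frac{1757847}{4}$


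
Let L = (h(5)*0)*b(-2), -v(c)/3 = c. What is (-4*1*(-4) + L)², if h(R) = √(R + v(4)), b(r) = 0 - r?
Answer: 256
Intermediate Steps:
v(c) = -3*c
b(r) = -r
h(R) = √(-12 + R) (h(R) = √(R - 3*4) = √(R - 12) = √(-12 + R))
L = 0 (L = (√(-12 + 5)*0)*(-1*(-2)) = (√(-7)*0)*2 = ((I*√7)*0)*2 = 0*2 = 0)
(-4*1*(-4) + L)² = (-4*1*(-4) + 0)² = (-4*(-4) + 0)² = (16 + 0)² = 16² = 256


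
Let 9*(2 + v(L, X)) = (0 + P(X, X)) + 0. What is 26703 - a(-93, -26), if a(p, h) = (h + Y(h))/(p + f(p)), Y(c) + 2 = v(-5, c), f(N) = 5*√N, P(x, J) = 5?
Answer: 28358321/1062 - 1325*I*√93/98766 ≈ 26703.0 - 0.12937*I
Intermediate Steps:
v(L, X) = -13/9 (v(L, X) = -2 + ((0 + 5) + 0)/9 = -2 + (5 + 0)/9 = -2 + (⅑)*5 = -2 + 5/9 = -13/9)
Y(c) = -31/9 (Y(c) = -2 - 13/9 = -31/9)
a(p, h) = (-31/9 + h)/(p + 5*√p) (a(p, h) = (h - 31/9)/(p + 5*√p) = (-31/9 + h)/(p + 5*√p))
26703 - a(-93, -26) = 26703 - (-31/9 - 26)/(-93 + 5*√(-93)) = 26703 - (-265)/((-93 + 5*(I*√93))*9) = 26703 - (-265)/((-93 + 5*I*√93)*9) = 26703 - (-265)/(9*(-93 + 5*I*√93)) = 26703 + 265/(9*(-93 + 5*I*√93))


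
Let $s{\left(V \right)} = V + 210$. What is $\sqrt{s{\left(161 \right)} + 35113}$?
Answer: $2 \sqrt{8871} \approx 188.37$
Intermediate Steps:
$s{\left(V \right)} = 210 + V$
$\sqrt{s{\left(161 \right)} + 35113} = \sqrt{\left(210 + 161\right) + 35113} = \sqrt{371 + 35113} = \sqrt{35484} = 2 \sqrt{8871}$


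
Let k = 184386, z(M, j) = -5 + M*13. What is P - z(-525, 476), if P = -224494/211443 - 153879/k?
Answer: 88736053622753/12995709666 ≈ 6828.1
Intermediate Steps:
z(M, j) = -5 + 13*M
P = -24643396027/12995709666 (P = -224494/211443 - 153879/184386 = -224494*1/211443 - 153879*1/184386 = -224494/211443 - 51293/61462 = -24643396027/12995709666 ≈ -1.8963)
P - z(-525, 476) = -24643396027/12995709666 - (-5 + 13*(-525)) = -24643396027/12995709666 - (-5 - 6825) = -24643396027/12995709666 - 1*(-6830) = -24643396027/12995709666 + 6830 = 88736053622753/12995709666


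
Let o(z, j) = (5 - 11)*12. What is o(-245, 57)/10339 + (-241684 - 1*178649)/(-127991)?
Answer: 4336607535/1323298949 ≈ 3.2771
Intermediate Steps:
o(z, j) = -72 (o(z, j) = -6*12 = -72)
o(-245, 57)/10339 + (-241684 - 1*178649)/(-127991) = -72/10339 + (-241684 - 1*178649)/(-127991) = -72*1/10339 + (-241684 - 178649)*(-1/127991) = -72/10339 - 420333*(-1/127991) = -72/10339 + 420333/127991 = 4336607535/1323298949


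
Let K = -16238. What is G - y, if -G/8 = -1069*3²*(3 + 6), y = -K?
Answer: 676474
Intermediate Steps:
y = 16238 (y = -1*(-16238) = 16238)
G = 692712 (G = -(-8552)*3²*(3 + 6) = -(-8552)*9*9 = -(-8552)*81 = -8*(-86589) = 692712)
G - y = 692712 - 1*16238 = 692712 - 16238 = 676474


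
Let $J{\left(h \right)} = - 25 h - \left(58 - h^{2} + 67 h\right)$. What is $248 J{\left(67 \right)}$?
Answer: $-429784$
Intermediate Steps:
$J{\left(h \right)} = -58 + h^{2} - 92 h$ ($J{\left(h \right)} = - 25 h - \left(58 - h^{2} + 67 h\right) = -58 + h^{2} - 92 h$)
$248 J{\left(67 \right)} = 248 \left(-58 + 67^{2} - 6164\right) = 248 \left(-58 + 4489 - 6164\right) = 248 \left(-1733\right) = -429784$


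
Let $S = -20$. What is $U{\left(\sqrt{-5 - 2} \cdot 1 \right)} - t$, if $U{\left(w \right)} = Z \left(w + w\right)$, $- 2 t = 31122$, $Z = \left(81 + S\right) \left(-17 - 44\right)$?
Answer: $15561 - 7442 i \sqrt{7} \approx 15561.0 - 19690.0 i$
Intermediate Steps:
$Z = -3721$ ($Z = \left(81 - 20\right) \left(-17 - 44\right) = 61 \left(-61\right) = -3721$)
$t = -15561$ ($t = \left(- \frac{1}{2}\right) 31122 = -15561$)
$U{\left(w \right)} = - 7442 w$ ($U{\left(w \right)} = - 3721 \left(w + w\right) = - 3721 \cdot 2 w = - 7442 w$)
$U{\left(\sqrt{-5 - 2} \cdot 1 \right)} - t = - 7442 \sqrt{-5 - 2} \cdot 1 - -15561 = - 7442 \sqrt{-7} \cdot 1 + 15561 = - 7442 i \sqrt{7} \cdot 1 + 15561 = - 7442 i \sqrt{7} + 15561 = 15561 - 7442 i \sqrt{7}$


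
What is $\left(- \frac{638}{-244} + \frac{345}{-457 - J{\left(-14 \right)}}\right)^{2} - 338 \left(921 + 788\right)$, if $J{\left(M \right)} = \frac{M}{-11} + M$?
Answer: $- \frac{22814872837032407}{39496792644} \approx -5.7764 \cdot 10^{5}$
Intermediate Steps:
$J{\left(M \right)} = \frac{10 M}{11}$ ($J{\left(M \right)} = M \left(- \frac{1}{11}\right) + M = - \frac{M}{11} + M = \frac{10 M}{11}$)
$\left(- \frac{638}{-244} + \frac{345}{-457 - J{\left(-14 \right)}}\right)^{2} - 338 \left(921 + 788\right) = \left(- \frac{638}{-244} + \frac{345}{-457 - \frac{10}{11} \left(-14\right)}\right)^{2} - 338 \left(921 + 788\right) = \left(\left(-638\right) \left(- \frac{1}{244}\right) + \frac{345}{-457 - - \frac{140}{11}}\right)^{2} - 338 \cdot 1709 = \left(\frac{319}{122} + \frac{345}{-457 + \frac{140}{11}}\right)^{2} - 577642 = \left(\frac{319}{122} + \frac{345}{- \frac{4887}{11}}\right)^{2} - 577642 = \left(\frac{319}{122} + 345 \left(- \frac{11}{4887}\right)\right)^{2} - 577642 = \left(\frac{319}{122} - \frac{1265}{1629}\right)^{2} - 577642 = \left(\frac{365321}{198738}\right)^{2} - 577642 = \frac{133459433041}{39496792644} - 577642 = - \frac{22814872837032407}{39496792644}$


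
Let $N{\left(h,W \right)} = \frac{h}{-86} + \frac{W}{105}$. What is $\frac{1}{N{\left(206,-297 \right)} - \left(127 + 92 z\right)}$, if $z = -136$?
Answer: $\frac{1505}{18631563} \approx 8.0777 \cdot 10^{-5}$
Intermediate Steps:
$N{\left(h,W \right)} = - \frac{h}{86} + \frac{W}{105}$ ($N{\left(h,W \right)} = h \left(- \frac{1}{86}\right) + W \frac{1}{105} = - \frac{h}{86} + \frac{W}{105}$)
$\frac{1}{N{\left(206,-297 \right)} - \left(127 + 92 z\right)} = \frac{1}{\left(\left(- \frac{1}{86}\right) 206 + \frac{1}{105} \left(-297\right)\right) - -12385} = \frac{1}{\left(- \frac{103}{43} - \frac{99}{35}\right) + \left(-127 + 12512\right)} = \frac{1}{- \frac{7862}{1505} + 12385} = \frac{1}{\frac{18631563}{1505}} = \frac{1505}{18631563}$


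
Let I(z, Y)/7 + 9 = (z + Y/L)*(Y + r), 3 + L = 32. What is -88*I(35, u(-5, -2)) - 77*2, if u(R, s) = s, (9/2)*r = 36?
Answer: -3587738/29 ≈ -1.2372e+5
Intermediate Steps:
L = 29 (L = -3 + 32 = 29)
r = 8 (r = (2/9)*36 = 8)
I(z, Y) = -63 + 7*(8 + Y)*(z + Y/29) (I(z, Y) = -63 + 7*((z + Y/29)*(Y + 8)) = -63 + 7*((z + Y*(1/29))*(8 + Y)) = -63 + 7*((z + Y/29)*(8 + Y)) = -63 + 7*((8 + Y)*(z + Y/29)) = -63 + 7*(8 + Y)*(z + Y/29))
-88*I(35, u(-5, -2)) - 77*2 = -88*(-63 + 56*35 + (7/29)*(-2)**2 + (56/29)*(-2) + 7*(-2)*35) - 77*2 = -88*(-63 + 1960 + (7/29)*4 - 112/29 - 490) - 154 = -88*(-63 + 1960 + 28/29 - 112/29 - 490) - 154 = -88*40719/29 - 154 = -3583272/29 - 154 = -3587738/29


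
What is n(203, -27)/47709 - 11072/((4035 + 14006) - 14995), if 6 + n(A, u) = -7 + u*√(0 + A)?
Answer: -264136823/72660807 - √203/1767 ≈ -3.6433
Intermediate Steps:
n(A, u) = -13 + u*√A (n(A, u) = -6 + (-7 + u*√(0 + A)) = -6 + (-7 + u*√A) = -13 + u*√A)
n(203, -27)/47709 - 11072/((4035 + 14006) - 14995) = (-13 - 27*√203)/47709 - 11072/((4035 + 14006) - 14995) = (-13 - 27*√203)*(1/47709) - 11072/(18041 - 14995) = (-13/47709 - √203/1767) - 11072/3046 = (-13/47709 - √203/1767) - 11072*1/3046 = (-13/47709 - √203/1767) - 5536/1523 = -264136823/72660807 - √203/1767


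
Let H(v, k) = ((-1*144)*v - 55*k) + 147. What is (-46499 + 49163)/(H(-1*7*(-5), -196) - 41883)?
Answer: -666/8999 ≈ -0.074008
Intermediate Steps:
H(v, k) = 147 - 144*v - 55*k (H(v, k) = (-144*v - 55*k) + 147 = 147 - 144*v - 55*k)
(-46499 + 49163)/(H(-1*7*(-5), -196) - 41883) = (-46499 + 49163)/((147 - 144*(-1*7)*(-5) - 55*(-196)) - 41883) = 2664/((147 - (-1008)*(-5) + 10780) - 41883) = 2664/((147 - 144*35 + 10780) - 41883) = 2664/((147 - 5040 + 10780) - 41883) = 2664/(5887 - 41883) = 2664/(-35996) = 2664*(-1/35996) = -666/8999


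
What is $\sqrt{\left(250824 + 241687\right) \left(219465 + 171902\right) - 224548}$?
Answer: $\sqrt{192752327989} \approx 4.3904 \cdot 10^{5}$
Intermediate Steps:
$\sqrt{\left(250824 + 241687\right) \left(219465 + 171902\right) - 224548} = \sqrt{492511 \cdot 391367 - 224548} = \sqrt{192752552537 - 224548} = \sqrt{192752327989}$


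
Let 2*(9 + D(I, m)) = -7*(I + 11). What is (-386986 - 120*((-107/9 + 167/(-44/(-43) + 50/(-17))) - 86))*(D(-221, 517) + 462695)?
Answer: -355515486080818/2103 ≈ -1.6905e+11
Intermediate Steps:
D(I, m) = -95/2 - 7*I/2 (D(I, m) = -9 + (-7*(I + 11))/2 = -9 + (-7*(11 + I))/2 = -9 + (-77 - 7*I)/2 = -9 + (-77/2 - 7*I/2) = -95/2 - 7*I/2)
(-386986 - 120*((-107/9 + 167/(-44/(-43) + 50/(-17))) - 86))*(D(-221, 517) + 462695) = (-386986 - 120*((-107/9 + 167/(-44/(-43) + 50/(-17))) - 86))*((-95/2 - 7/2*(-221)) + 462695) = (-386986 - 120*((-107*⅑ + 167/(-44*(-1/43) + 50*(-1/17))) - 86))*((-95/2 + 1547/2) + 462695) = (-386986 - 120*((-107/9 + 167/(44/43 - 50/17)) - 86))*(726 + 462695) = (-386986 - 120*((-107/9 + 167/(-1402/731)) - 86))*463421 = (-386986 - 120*((-107/9 + 167*(-731/1402)) - 86))*463421 = (-386986 - 120*((-107/9 - 122077/1402) - 86))*463421 = (-386986 - 120*(-1248707/12618 - 86))*463421 = (-386986 - 120*(-2333855/12618))*463421 = (-386986 + 46677100/2103)*463421 = -767154458/2103*463421 = -355515486080818/2103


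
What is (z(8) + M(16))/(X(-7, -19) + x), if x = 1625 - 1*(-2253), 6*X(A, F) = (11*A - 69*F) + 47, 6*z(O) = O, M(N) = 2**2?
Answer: 32/24549 ≈ 0.0013035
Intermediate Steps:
M(N) = 4
z(O) = O/6
X(A, F) = 47/6 - 23*F/2 + 11*A/6 (X(A, F) = ((11*A - 69*F) + 47)/6 = ((-69*F + 11*A) + 47)/6 = (47 - 69*F + 11*A)/6 = 47/6 - 23*F/2 + 11*A/6)
x = 3878 (x = 1625 + 2253 = 3878)
(z(8) + M(16))/(X(-7, -19) + x) = ((1/6)*8 + 4)/((47/6 - 23/2*(-19) + (11/6)*(-7)) + 3878) = (4/3 + 4)/((47/6 + 437/2 - 77/6) + 3878) = 16/(3*(427/2 + 3878)) = 16/(3*(8183/2)) = (16/3)*(2/8183) = 32/24549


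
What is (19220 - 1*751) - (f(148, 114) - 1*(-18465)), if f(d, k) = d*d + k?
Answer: -22014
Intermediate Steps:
f(d, k) = k + d**2 (f(d, k) = d**2 + k = k + d**2)
(19220 - 1*751) - (f(148, 114) - 1*(-18465)) = (19220 - 1*751) - ((114 + 148**2) - 1*(-18465)) = (19220 - 751) - ((114 + 21904) + 18465) = 18469 - (22018 + 18465) = 18469 - 1*40483 = 18469 - 40483 = -22014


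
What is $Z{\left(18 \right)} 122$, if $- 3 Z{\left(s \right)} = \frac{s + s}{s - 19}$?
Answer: $1464$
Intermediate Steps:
$Z{\left(s \right)} = - \frac{2 s}{3 \left(-19 + s\right)}$ ($Z{\left(s \right)} = - \frac{\left(s + s\right) \frac{1}{s - 19}}{3} = - \frac{2 s \frac{1}{-19 + s}}{3} = - \frac{2 s}{3 \left(-19 + s\right)}$)
$Z{\left(18 \right)} 122 = \left(-2\right) 18 \frac{1}{-57 + 3 \cdot 18} \cdot 122 = \left(-2\right) 18 \frac{1}{-57 + 54} \cdot 122 = \left(-2\right) 18 \frac{1}{-3} \cdot 122 = \left(-2\right) 18 \left(- \frac{1}{3}\right) 122 = 12 \cdot 122 = 1464$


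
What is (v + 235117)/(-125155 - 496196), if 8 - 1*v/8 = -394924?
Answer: -3394573/621351 ≈ -5.4632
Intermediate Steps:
v = 3159456 (v = 64 - 8*(-394924) = 64 + 3159392 = 3159456)
(v + 235117)/(-125155 - 496196) = (3159456 + 235117)/(-125155 - 496196) = 3394573/(-621351) = 3394573*(-1/621351) = -3394573/621351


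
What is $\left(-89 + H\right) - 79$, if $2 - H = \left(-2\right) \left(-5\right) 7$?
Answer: $-236$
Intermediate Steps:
$H = -68$ ($H = 2 - \left(-2\right) \left(-5\right) 7 = 2 - 10 \cdot 7 = 2 - 70 = -68$)
$\left(-89 + H\right) - 79 = \left(-89 - 68\right) - 79 = -157 - 79 = -236$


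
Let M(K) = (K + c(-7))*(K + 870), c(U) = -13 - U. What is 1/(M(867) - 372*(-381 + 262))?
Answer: 1/1539825 ≈ 6.4942e-7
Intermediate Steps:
M(K) = (-6 + K)*(870 + K) (M(K) = (K + (-13 - 1*(-7)))*(K + 870) = (K + (-13 + 7))*(870 + K) = (K - 6)*(870 + K) = (-6 + K)*(870 + K))
1/(M(867) - 372*(-381 + 262)) = 1/((-5220 + 867**2 + 864*867) - 372*(-381 + 262)) = 1/((-5220 + 751689 + 749088) - 372*(-119)) = 1/(1495557 + 44268) = 1/1539825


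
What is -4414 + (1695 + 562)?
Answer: -2157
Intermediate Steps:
-4414 + (1695 + 562) = -4414 + 2257 = -2157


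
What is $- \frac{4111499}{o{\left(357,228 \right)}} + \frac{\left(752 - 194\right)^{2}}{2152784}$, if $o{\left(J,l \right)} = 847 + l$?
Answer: $- \frac{2212708636729}{578560700} \approx -3824.5$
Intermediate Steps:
$- \frac{4111499}{o{\left(357,228 \right)}} + \frac{\left(752 - 194\right)^{2}}{2152784} = - \frac{4111499}{847 + 228} + \frac{\left(752 - 194\right)^{2}}{2152784} = - \frac{4111499}{1075} + 558^{2} \cdot \frac{1}{2152784} = \left(-4111499\right) \frac{1}{1075} + 311364 \cdot \frac{1}{2152784} = - \frac{4111499}{1075} + \frac{77841}{538196} = - \frac{2212708636729}{578560700}$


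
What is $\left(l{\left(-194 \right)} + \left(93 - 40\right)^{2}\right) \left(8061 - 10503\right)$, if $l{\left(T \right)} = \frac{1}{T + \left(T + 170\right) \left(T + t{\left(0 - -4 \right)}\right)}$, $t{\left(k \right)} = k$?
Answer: $- \frac{404715135}{59} \approx -6.8596 \cdot 10^{6}$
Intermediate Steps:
$l{\left(T \right)} = \frac{1}{T + \left(4 + T\right) \left(170 + T\right)}$ ($l{\left(T \right)} = \frac{1}{T + \left(T + 170\right) \left(T + \left(0 - -4\right)\right)} = \frac{1}{T + \left(170 + T\right) \left(T + \left(0 + 4\right)\right)} = \frac{1}{T + \left(170 + T\right) \left(T + 4\right)} = \frac{1}{T + \left(170 + T\right) \left(4 + T\right)} = \frac{1}{T + \left(4 + T\right) \left(170 + T\right)}$)
$\left(l{\left(-194 \right)} + \left(93 - 40\right)^{2}\right) \left(8061 - 10503\right) = \left(\frac{1}{680 + \left(-194\right)^{2} + 175 \left(-194\right)} + \left(93 - 40\right)^{2}\right) \left(8061 - 10503\right) = \left(\frac{1}{680 + 37636 - 33950} + 53^{2}\right) \left(8061 - 10503\right) = \left(\frac{1}{4366} + 2809\right) \left(8061 - 10503\right) = \left(\frac{1}{4366} + 2809\right) \left(-2442\right) = \frac{12264095}{4366} \left(-2442\right) = - \frac{404715135}{59}$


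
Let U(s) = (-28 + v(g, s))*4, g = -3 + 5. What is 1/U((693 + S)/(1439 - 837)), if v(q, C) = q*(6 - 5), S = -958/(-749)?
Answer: -1/104 ≈ -0.0096154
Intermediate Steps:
S = 958/749 (S = -958*(-1/749) = 958/749 ≈ 1.2790)
g = 2
v(q, C) = q (v(q, C) = q*1 = q)
U(s) = -104 (U(s) = (-28 + 2)*4 = -26*4 = -104)
1/U((693 + S)/(1439 - 837)) = 1/(-104) = -1/104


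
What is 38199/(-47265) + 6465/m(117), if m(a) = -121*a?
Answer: -94039052/74347845 ≈ -1.2649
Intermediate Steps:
38199/(-47265) + 6465/m(117) = 38199/(-47265) + 6465/((-121*117)) = 38199*(-1/47265) + 6465/(-14157) = -12733/15755 + 6465*(-1/14157) = -12733/15755 - 2155/4719 = -94039052/74347845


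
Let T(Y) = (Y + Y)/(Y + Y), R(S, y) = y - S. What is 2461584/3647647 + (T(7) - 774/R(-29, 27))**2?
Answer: 472042274863/2859755248 ≈ 165.06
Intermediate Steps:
T(Y) = 1 (T(Y) = (2*Y)/((2*Y)) = (2*Y)*(1/(2*Y)) = 1)
2461584/3647647 + (T(7) - 774/R(-29, 27))**2 = 2461584/3647647 + (1 - 774/(27 - 1*(-29)))**2 = 2461584*(1/3647647) + (1 - 774/(27 + 29))**2 = 2461584/3647647 + (1 - 774/56)**2 = 2461584/3647647 + (1 - 774*1/56)**2 = 2461584/3647647 + (1 - 387/28)**2 = 2461584/3647647 + (-359/28)**2 = 2461584/3647647 + 128881/784 = 472042274863/2859755248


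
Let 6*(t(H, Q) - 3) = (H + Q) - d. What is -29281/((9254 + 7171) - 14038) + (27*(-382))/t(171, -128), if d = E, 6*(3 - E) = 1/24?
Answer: -3073692535/2848373 ≈ -1079.1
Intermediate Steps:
E = 431/144 (E = 3 - 1/6/24 = 3 - 1/6*1/24 = 3 - 1/144 = 431/144 ≈ 2.9931)
d = 431/144 ≈ 2.9931
t(H, Q) = 2161/864 + H/6 + Q/6 (t(H, Q) = 3 + ((H + Q) - 1*431/144)/6 = 3 + ((H + Q) - 431/144)/6 = 3 + (-431/144 + H + Q)/6 = 3 + (-431/864 + H/6 + Q/6) = 2161/864 + H/6 + Q/6)
-29281/((9254 + 7171) - 14038) + (27*(-382))/t(171, -128) = -29281/((9254 + 7171) - 14038) + (27*(-382))/(2161/864 + (1/6)*171 + (1/6)*(-128)) = -29281/(16425 - 14038) - 10314/(2161/864 + 57/2 - 64/3) = -29281/2387 - 10314/8353/864 = -29281*1/2387 - 10314*864/8353 = -4183/341 - 8911296/8353 = -3073692535/2848373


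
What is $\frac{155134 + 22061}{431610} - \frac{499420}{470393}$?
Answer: $- \frac{8813558571}{13535088182} \approx -0.65116$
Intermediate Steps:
$\frac{155134 + 22061}{431610} - \frac{499420}{470393} = 177195 \cdot \frac{1}{431610} - \frac{499420}{470393} = \frac{11813}{28774} - \frac{499420}{470393} = - \frac{8813558571}{13535088182}$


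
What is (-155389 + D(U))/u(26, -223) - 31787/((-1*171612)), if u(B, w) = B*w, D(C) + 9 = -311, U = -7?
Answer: 1921845281/71071884 ≈ 27.041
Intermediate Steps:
D(C) = -320 (D(C) = -9 - 311 = -320)
(-155389 + D(U))/u(26, -223) - 31787/((-1*171612)) = (-155389 - 320)/((26*(-223))) - 31787/((-1*171612)) = -155709/(-5798) - 31787/(-171612) = -155709*(-1/5798) - 31787*(-1/171612) = 155709/5798 + 4541/24516 = 1921845281/71071884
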